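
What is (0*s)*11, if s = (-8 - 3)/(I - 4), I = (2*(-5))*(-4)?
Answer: 0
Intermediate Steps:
I = 40 (I = -10*(-4) = 40)
s = -11/36 (s = (-8 - 3)/(40 - 4) = -11/36 ≈ -0.30556)
(0*s)*11 = (0*(-11/36))*11 = 0*11 = 0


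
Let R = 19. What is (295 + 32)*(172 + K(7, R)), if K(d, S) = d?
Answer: 58533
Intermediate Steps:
(295 + 32)*(172 + K(7, R)) = (295 + 32)*(172 + 7) = 327*179 = 58533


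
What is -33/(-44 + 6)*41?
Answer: 1353/38 ≈ 35.605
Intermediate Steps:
-33/(-44 + 6)*41 = -33/(-38)*41 = -33*(-1/38)*41 = (33/38)*41 = 1353/38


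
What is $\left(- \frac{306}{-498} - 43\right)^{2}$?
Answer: $\frac{12376324}{6889} \approx 1796.5$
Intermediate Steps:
$\left(- \frac{306}{-498} - 43\right)^{2} = \left(\left(-306\right) \left(- \frac{1}{498}\right) - 43\right)^{2} = \left(\frac{51}{83} - 43\right)^{2} = \left(- \frac{3518}{83}\right)^{2} = \frac{12376324}{6889}$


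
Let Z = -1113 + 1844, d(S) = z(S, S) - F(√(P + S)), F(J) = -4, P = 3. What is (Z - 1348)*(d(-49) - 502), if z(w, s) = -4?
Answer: 309734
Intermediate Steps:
d(S) = 0 (d(S) = -4 - 1*(-4) = -4 + 4 = 0)
Z = 731
(Z - 1348)*(d(-49) - 502) = (731 - 1348)*(0 - 502) = -617*(-502) = 309734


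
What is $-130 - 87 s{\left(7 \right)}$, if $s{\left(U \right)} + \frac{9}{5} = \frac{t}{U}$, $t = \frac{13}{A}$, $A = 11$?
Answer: $\frac{4586}{385} \approx 11.912$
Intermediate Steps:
$t = \frac{13}{11} \approx 1.1818$
$s{\left(U \right)} = - \frac{9}{5} + \frac{13}{11 U}$
$-130 - 87 s{\left(7 \right)} = -130 - 87 \frac{65 - 693}{55 \cdot 7} = -130 - 87 \cdot \frac{1}{55} \cdot \frac{1}{7} \left(65 - 693\right) = -130 - 87 \cdot \frac{1}{55} \cdot \frac{1}{7} \left(-628\right) = -130 - - \frac{54636}{385} = -130 + \frac{54636}{385} = \frac{4586}{385}$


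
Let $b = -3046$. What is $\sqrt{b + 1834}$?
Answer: $2 i \sqrt{303} \approx 34.814 i$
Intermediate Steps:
$\sqrt{b + 1834} = \sqrt{-3046 + 1834} = \sqrt{-1212} = 2 i \sqrt{303}$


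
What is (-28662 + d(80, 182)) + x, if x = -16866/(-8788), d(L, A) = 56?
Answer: -125686331/4394 ≈ -28604.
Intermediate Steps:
x = 8433/4394 (x = -16866*(-1/8788) = 8433/4394 ≈ 1.9192)
(-28662 + d(80, 182)) + x = (-28662 + 56) + 8433/4394 = -28606 + 8433/4394 = -125686331/4394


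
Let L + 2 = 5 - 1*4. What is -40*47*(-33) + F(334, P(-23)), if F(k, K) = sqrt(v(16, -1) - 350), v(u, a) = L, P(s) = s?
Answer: 62040 + 3*I*sqrt(39) ≈ 62040.0 + 18.735*I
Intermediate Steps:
L = -1 (L = -2 + (5 - 1*4) = -2 + (5 - 4) = -2 + 1 = -1)
v(u, a) = -1
F(k, K) = 3*I*sqrt(39) (F(k, K) = sqrt(-1 - 350) = sqrt(-351) = 3*I*sqrt(39))
-40*47*(-33) + F(334, P(-23)) = -40*47*(-33) + 3*I*sqrt(39) = -1880*(-33) + 3*I*sqrt(39) = 62040 + 3*I*sqrt(39)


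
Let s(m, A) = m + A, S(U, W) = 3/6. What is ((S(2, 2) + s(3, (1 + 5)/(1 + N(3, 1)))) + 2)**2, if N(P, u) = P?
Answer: 49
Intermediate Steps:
S(U, W) = 1/2 (S(U, W) = 3*(1/6) = 1/2)
s(m, A) = A + m
((S(2, 2) + s(3, (1 + 5)/(1 + N(3, 1)))) + 2)**2 = ((1/2 + ((1 + 5)/(1 + 3) + 3)) + 2)**2 = ((1/2 + (6/4 + 3)) + 2)**2 = ((1/2 + (6*(1/4) + 3)) + 2)**2 = ((1/2 + (3/2 + 3)) + 2)**2 = ((1/2 + 9/2) + 2)**2 = (5 + 2)**2 = 7**2 = 49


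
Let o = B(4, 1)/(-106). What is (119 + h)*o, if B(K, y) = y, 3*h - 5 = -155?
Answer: -69/106 ≈ -0.65094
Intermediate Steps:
h = -50 (h = 5/3 + (⅓)*(-155) = 5/3 - 155/3 = -50)
o = -1/106 (o = 1/(-106) = 1*(-1/106) = -1/106 ≈ -0.0094340)
(119 + h)*o = (119 - 50)*(-1/106) = 69*(-1/106) = -69/106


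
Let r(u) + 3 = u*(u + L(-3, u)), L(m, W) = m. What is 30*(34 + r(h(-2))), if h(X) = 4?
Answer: 1050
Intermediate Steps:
r(u) = -3 + u*(-3 + u) (r(u) = -3 + u*(u - 3) = -3 + u*(-3 + u))
30*(34 + r(h(-2))) = 30*(34 + (-3 + 4**2 - 3*4)) = 30*(34 + (-3 + 16 - 12)) = 30*(34 + 1) = 30*35 = 1050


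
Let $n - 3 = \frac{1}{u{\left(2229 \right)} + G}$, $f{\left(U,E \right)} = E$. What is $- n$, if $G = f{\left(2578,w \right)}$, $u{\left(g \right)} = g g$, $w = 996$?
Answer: $- \frac{14908312}{4969437} \approx -3.0$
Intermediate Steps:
$u{\left(g \right)} = g^{2}$
$G = 996$
$n = \frac{14908312}{4969437}$ ($n = 3 + \frac{1}{2229^{2} + 996} = 3 + \frac{1}{4968441 + 996} = 3 + \frac{1}{4969437} = \frac{14908312}{4969437} \approx 3.0$)
$- n = \left(-1\right) \frac{14908312}{4969437} = - \frac{14908312}{4969437}$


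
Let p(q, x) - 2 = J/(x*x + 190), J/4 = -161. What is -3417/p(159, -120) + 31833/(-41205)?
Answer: -2784747551/1593260 ≈ -1747.8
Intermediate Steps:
J = -644 (J = 4*(-161) = -644)
p(q, x) = 2 - 644/(190 + x**2) (p(q, x) = 2 - 644/(x*x + 190) = 2 - 644/(x**2 + 190) = 2 - 644/(190 + x**2))
-3417/p(159, -120) + 31833/(-41205) = -3417*(190 + (-120)**2)/(2*(-132 + (-120)**2)) + 31833/(-41205) = -3417*(190 + 14400)/(2*(-132 + 14400)) + 31833*(-1/41205) = -3417/(2*14268/14590) - 10611/13735 = -3417/(2*(1/14590)*14268) - 10611/13735 = -3417/14268/7295 - 10611/13735 = -3417*7295/14268 - 10611/13735 = -8309005/4756 - 10611/13735 = -2784747551/1593260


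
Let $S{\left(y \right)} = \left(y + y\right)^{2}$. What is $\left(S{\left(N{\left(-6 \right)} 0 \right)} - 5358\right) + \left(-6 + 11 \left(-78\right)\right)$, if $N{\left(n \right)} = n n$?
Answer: $-6222$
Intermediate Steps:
$N{\left(n \right)} = n^{2}$
$S{\left(y \right)} = 4 y^{2}$ ($S{\left(y \right)} = \left(2 y\right)^{2} = 4 y^{2}$)
$\left(S{\left(N{\left(-6 \right)} 0 \right)} - 5358\right) + \left(-6 + 11 \left(-78\right)\right) = \left(4 \left(\left(-6\right)^{2} \cdot 0\right)^{2} - 5358\right) + \left(-6 + 11 \left(-78\right)\right) = \left(4 \left(36 \cdot 0\right)^{2} - 5358\right) - 864 = \left(4 \cdot 0^{2} - 5358\right) - 864 = \left(4 \cdot 0 - 5358\right) - 864 = \left(0 - 5358\right) - 864 = -5358 - 864 = -6222$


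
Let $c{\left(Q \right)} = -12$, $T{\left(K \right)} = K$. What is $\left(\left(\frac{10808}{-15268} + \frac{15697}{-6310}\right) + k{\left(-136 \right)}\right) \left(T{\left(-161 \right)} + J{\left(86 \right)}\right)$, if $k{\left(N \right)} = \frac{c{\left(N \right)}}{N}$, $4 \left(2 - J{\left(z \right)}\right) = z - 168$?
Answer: $\frac{88105270059}{204724795} \approx 430.36$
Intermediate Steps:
$J{\left(z \right)} = 44 - \frac{z}{4}$ ($J{\left(z \right)} = 2 - \frac{z - 168}{4} = 2 - \frac{-168 + z}{4} = 2 - \left(-42 + \frac{z}{4}\right) = 44 - \frac{z}{4}$)
$k{\left(N \right)} = - \frac{12}{N}$
$\left(\left(\frac{10808}{-15268} + \frac{15697}{-6310}\right) + k{\left(-136 \right)}\right) \left(T{\left(-161 \right)} + J{\left(86 \right)}\right) = \left(\left(\frac{10808}{-15268} + \frac{15697}{-6310}\right) - \frac{12}{-136}\right) \left(-161 + \left(44 - \frac{43}{2}\right)\right) = \left(\left(10808 \left(- \frac{1}{15268}\right) + 15697 \left(- \frac{1}{6310}\right)\right) - - \frac{3}{34}\right) \left(-161 + \left(44 - \frac{43}{2}\right)\right) = \left(\left(- \frac{2702}{3817} - \frac{15697}{6310}\right) + \frac{3}{34}\right) \left(-161 + \frac{45}{2}\right) = \left(- \frac{76965069}{24085270} + \frac{3}{34}\right) \left(- \frac{277}{2}\right) = \left(- \frac{636139134}{204724795}\right) \left(- \frac{277}{2}\right) = \frac{88105270059}{204724795}$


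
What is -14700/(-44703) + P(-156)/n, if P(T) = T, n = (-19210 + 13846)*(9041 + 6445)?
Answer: 11306393171/34382776014 ≈ 0.32884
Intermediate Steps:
n = -83066904 (n = -5364*15486 = -83066904)
-14700/(-44703) + P(-156)/n = -14700/(-44703) - 156/(-83066904) = -14700*(-1/44703) - 156*(-1/83066904) = 4900/14901 + 13/6922242 = 11306393171/34382776014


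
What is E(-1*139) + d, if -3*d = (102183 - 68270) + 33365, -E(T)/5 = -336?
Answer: -20746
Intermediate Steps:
E(T) = 1680 (E(T) = -5*(-336) = 1680)
d = -22426 (d = -((102183 - 68270) + 33365)/3 = -(33913 + 33365)/3 = -1/3*67278 = -22426)
E(-1*139) + d = 1680 - 22426 = -20746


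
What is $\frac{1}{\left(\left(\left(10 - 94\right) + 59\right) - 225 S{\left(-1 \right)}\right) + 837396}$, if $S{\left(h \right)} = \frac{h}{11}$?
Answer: $\frac{11}{9211306} \approx 1.1942 \cdot 10^{-6}$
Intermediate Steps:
$S{\left(h \right)} = \frac{h}{11}$ ($S{\left(h \right)} = h \frac{1}{11} = \frac{h}{11}$)
$\frac{1}{\left(\left(\left(10 - 94\right) + 59\right) - 225 S{\left(-1 \right)}\right) + 837396} = \frac{1}{\left(\left(\left(10 - 94\right) + 59\right) - 225 \cdot \frac{1}{11} \left(-1\right)\right) + 837396} = \frac{1}{\left(\left(-84 + 59\right) - - \frac{225}{11}\right) + 837396} = \frac{1}{\left(-25 + \frac{225}{11}\right) + 837396} = \frac{1}{- \frac{50}{11} + 837396} = \frac{1}{\frac{9211306}{11}} = \frac{11}{9211306}$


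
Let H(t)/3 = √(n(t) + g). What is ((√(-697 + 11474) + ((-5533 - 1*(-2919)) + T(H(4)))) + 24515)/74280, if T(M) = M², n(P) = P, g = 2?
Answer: 4391/14856 + √10777/74280 ≈ 0.29697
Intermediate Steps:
H(t) = 3*√(2 + t) (H(t) = 3*√(t + 2) = 3*√(2 + t))
((√(-697 + 11474) + ((-5533 - 1*(-2919)) + T(H(4)))) + 24515)/74280 = ((√(-697 + 11474) + ((-5533 - 1*(-2919)) + (3*√(2 + 4))²)) + 24515)/74280 = ((√10777 + ((-5533 + 2919) + (3*√6)²)) + 24515)*(1/74280) = ((√10777 + (-2614 + 54)) + 24515)*(1/74280) = ((√10777 - 2560) + 24515)*(1/74280) = ((-2560 + √10777) + 24515)*(1/74280) = (21955 + √10777)*(1/74280) = 4391/14856 + √10777/74280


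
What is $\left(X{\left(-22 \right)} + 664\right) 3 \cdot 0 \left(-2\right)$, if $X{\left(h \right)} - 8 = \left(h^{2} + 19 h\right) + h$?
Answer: $0$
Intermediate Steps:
$X{\left(h \right)} = 8 + h^{2} + 20 h$ ($X{\left(h \right)} = 8 + \left(\left(h^{2} + 19 h\right) + h\right) = 8 + \left(h^{2} + 20 h\right) = 8 + h^{2} + 20 h$)
$\left(X{\left(-22 \right)} + 664\right) 3 \cdot 0 \left(-2\right) = \left(\left(8 + \left(-22\right)^{2} + 20 \left(-22\right)\right) + 664\right) 3 \cdot 0 \left(-2\right) = \left(\left(8 + 484 - 440\right) + 664\right) 0 \left(-2\right) = \left(52 + 664\right) 0 = 716 \cdot 0 = 0$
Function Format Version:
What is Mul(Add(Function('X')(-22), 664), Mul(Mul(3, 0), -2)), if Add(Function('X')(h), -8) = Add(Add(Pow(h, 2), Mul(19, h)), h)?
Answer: 0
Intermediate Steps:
Function('X')(h) = Add(8, Pow(h, 2), Mul(20, h)) (Function('X')(h) = Add(8, Add(Add(Pow(h, 2), Mul(19, h)), h)) = Add(8, Add(Pow(h, 2), Mul(20, h))) = Add(8, Pow(h, 2), Mul(20, h)))
Mul(Add(Function('X')(-22), 664), Mul(Mul(3, 0), -2)) = Mul(Add(Add(8, Pow(-22, 2), Mul(20, -22)), 664), Mul(Mul(3, 0), -2)) = Mul(Add(Add(8, 484, -440), 664), Mul(0, -2)) = Mul(Add(52, 664), 0) = Mul(716, 0) = 0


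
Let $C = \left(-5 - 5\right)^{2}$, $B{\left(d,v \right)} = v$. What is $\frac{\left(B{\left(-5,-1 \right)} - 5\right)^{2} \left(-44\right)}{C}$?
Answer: $- \frac{396}{25} \approx -15.84$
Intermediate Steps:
$C = 100$ ($C = \left(-10\right)^{2} = 100$)
$\frac{\left(B{\left(-5,-1 \right)} - 5\right)^{2} \left(-44\right)}{C} = \frac{\left(-1 - 5\right)^{2} \left(-44\right)}{100} = \left(-6\right)^{2} \left(-44\right) \frac{1}{100} = 36 \left(-44\right) \frac{1}{100} = \left(-1584\right) \frac{1}{100} = - \frac{396}{25}$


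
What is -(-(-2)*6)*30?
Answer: -360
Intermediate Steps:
-(-(-2)*6)*30 = -(-1*(-12))*30 = -12*30 = -1*360 = -360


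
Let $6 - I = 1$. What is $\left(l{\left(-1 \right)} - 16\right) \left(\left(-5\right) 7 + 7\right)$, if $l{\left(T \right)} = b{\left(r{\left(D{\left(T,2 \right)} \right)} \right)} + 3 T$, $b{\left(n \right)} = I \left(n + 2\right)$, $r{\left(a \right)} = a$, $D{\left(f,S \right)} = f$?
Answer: $392$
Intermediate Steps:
$I = 5$ ($I = 6 - 1 = 5$)
$b{\left(n \right)} = 10 + 5 n$ ($b{\left(n \right)} = 5 \left(n + 2\right) = 5 \left(2 + n\right) = 10 + 5 n$)
$l{\left(T \right)} = 10 + 8 T$ ($l{\left(T \right)} = \left(10 + 5 T\right) + 3 T = 10 + 8 T$)
$\left(l{\left(-1 \right)} - 16\right) \left(\left(-5\right) 7 + 7\right) = \left(\left(10 + 8 \left(-1\right)\right) - 16\right) \left(\left(-5\right) 7 + 7\right) = \left(\left(10 - 8\right) - 16\right) \left(-35 + 7\right) = \left(2 - 16\right) \left(-28\right) = \left(-14\right) \left(-28\right) = 392$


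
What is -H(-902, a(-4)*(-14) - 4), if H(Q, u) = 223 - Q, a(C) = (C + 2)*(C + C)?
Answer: -1125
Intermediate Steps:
a(C) = 2*C*(2 + C) (a(C) = (2 + C)*(2*C) = 2*C*(2 + C))
-H(-902, a(-4)*(-14) - 4) = -(223 - 1*(-902)) = -(223 + 902) = -1*1125 = -1125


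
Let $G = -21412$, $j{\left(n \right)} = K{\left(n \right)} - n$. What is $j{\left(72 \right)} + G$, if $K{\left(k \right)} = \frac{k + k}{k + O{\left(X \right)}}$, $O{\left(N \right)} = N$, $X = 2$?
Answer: $- \frac{794836}{37} \approx -21482.0$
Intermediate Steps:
$K{\left(k \right)} = \frac{2 k}{2 + k}$ ($K{\left(k \right)} = \frac{k + k}{k + 2} = \frac{2 k}{2 + k}$)
$j{\left(n \right)} = - n + \frac{2 n}{2 + n}$ ($j{\left(n \right)} = \frac{2 n}{2 + n} - n = - n + \frac{2 n}{2 + n}$)
$j{\left(72 \right)} + G = - \frac{72^{2}}{2 + 72} - 21412 = \left(-1\right) 5184 \cdot \frac{1}{74} - 21412 = - \frac{2592}{37} - 21412 = - \frac{794836}{37}$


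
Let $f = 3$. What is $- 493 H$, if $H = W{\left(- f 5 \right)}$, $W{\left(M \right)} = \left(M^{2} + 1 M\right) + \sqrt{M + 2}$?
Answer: $-103530 - 493 i \sqrt{13} \approx -1.0353 \cdot 10^{5} - 1777.5 i$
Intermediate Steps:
$W{\left(M \right)} = M + M^{2} + \sqrt{2 + M}$ ($W{\left(M \right)} = \left(M^{2} + M\right) + \sqrt{2 + M} = \left(M + M^{2}\right) + \sqrt{2 + M} = M + M^{2} + \sqrt{2 + M}$)
$H = 210 + i \sqrt{13}$ ($H = \left(-1\right) 3 \cdot 5 + \left(\left(-1\right) 3 \cdot 5\right)^{2} + \sqrt{2 + \left(-1\right) 3 \cdot 5} = \left(-3\right) 5 + \left(\left(-3\right) 5\right)^{2} + \sqrt{2 - 15} = -15 + \left(-15\right)^{2} + \sqrt{2 - 15} = -15 + 225 + \sqrt{-13} = -15 + 225 + i \sqrt{13} = 210 + i \sqrt{13} \approx 210.0 + 3.6056 i$)
$- 493 H = - 493 \left(210 + i \sqrt{13}\right) = -103530 - 493 i \sqrt{13}$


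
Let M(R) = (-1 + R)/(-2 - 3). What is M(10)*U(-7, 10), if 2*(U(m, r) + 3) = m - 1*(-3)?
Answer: 9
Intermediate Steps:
U(m, r) = -3/2 + m/2 (U(m, r) = -3 + (m - 1*(-3))/2 = -3 + (m + 3)/2 = -3 + (3 + m)/2 = -3 + (3/2 + m/2) = -3/2 + m/2)
M(R) = 1/5 - R/5 (M(R) = (-1 + R)/(-5) = (-1 + R)*(-1/5) = 1/5 - R/5)
M(10)*U(-7, 10) = (1/5 - 1/5*10)*(-3/2 + (1/2)*(-7)) = (1/5 - 2)*(-3/2 - 7/2) = -9/5*(-5) = 9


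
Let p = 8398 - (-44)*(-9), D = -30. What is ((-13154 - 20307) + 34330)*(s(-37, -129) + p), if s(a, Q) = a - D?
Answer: 6947655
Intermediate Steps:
s(a, Q) = 30 + a (s(a, Q) = a - 1*(-30) = a + 30 = 30 + a)
p = 8002 (p = 8398 - 1*396 = 8398 - 396 = 8002)
((-13154 - 20307) + 34330)*(s(-37, -129) + p) = ((-13154 - 20307) + 34330)*((30 - 37) + 8002) = (-33461 + 34330)*(-7 + 8002) = 869*7995 = 6947655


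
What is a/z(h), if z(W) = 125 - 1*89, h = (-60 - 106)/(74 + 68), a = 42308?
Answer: 10577/9 ≈ 1175.2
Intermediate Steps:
h = -83/71 (h = -166/142 = -166*1/142 = -83/71 ≈ -1.1690)
z(W) = 36 (z(W) = 125 - 89 = 36)
a/z(h) = 42308/36 = 42308*(1/36) = 10577/9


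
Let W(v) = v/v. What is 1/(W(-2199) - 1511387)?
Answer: -1/1511386 ≈ -6.6164e-7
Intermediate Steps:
W(v) = 1
1/(W(-2199) - 1511387) = 1/(1 - 1511387) = 1/(-1511386) = -1/1511386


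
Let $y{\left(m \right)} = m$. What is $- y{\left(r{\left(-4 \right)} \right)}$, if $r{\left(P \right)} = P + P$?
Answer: $8$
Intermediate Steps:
$r{\left(P \right)} = 2 P$
$- y{\left(r{\left(-4 \right)} \right)} = - 2 \left(-4\right) = \left(-1\right) \left(-8\right) = 8$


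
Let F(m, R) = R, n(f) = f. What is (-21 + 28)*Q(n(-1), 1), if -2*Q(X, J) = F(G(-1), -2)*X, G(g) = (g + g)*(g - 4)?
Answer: -7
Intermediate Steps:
G(g) = 2*g*(-4 + g) (G(g) = (2*g)*(-4 + g) = 2*g*(-4 + g))
Q(X, J) = X (Q(X, J) = -(-1)*X = X)
(-21 + 28)*Q(n(-1), 1) = (-21 + 28)*(-1) = 7*(-1) = -7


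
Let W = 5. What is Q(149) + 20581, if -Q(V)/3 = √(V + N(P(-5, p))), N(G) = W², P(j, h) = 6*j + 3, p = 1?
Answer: 20581 - 3*√174 ≈ 20541.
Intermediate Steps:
P(j, h) = 3 + 6*j
N(G) = 25 (N(G) = 5² = 25)
Q(V) = -3*√(25 + V) (Q(V) = -3*√(V + 25) = -3*√(25 + V))
Q(149) + 20581 = -3*√(25 + 149) + 20581 = -3*√174 + 20581 = 20581 - 3*√174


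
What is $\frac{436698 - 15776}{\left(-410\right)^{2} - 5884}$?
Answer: $\frac{210461}{81108} \approx 2.5948$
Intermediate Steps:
$\frac{436698 - 15776}{\left(-410\right)^{2} - 5884} = \frac{420922}{168100 - 5884} = \frac{420922}{162216} = 420922 \cdot \frac{1}{162216} = \frac{210461}{81108}$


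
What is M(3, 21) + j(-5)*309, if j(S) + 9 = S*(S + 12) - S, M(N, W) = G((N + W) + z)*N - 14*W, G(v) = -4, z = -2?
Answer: -12357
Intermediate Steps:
M(N, W) = -14*W - 4*N (M(N, W) = -4*N - 14*W = -14*W - 4*N)
j(S) = -9 - S + S*(12 + S) (j(S) = -9 + (S*(S + 12) - S) = -9 + (S*(12 + S) - S) = -9 + (-S + S*(12 + S)) = -9 - S + S*(12 + S))
M(3, 21) + j(-5)*309 = (-14*21 - 4*3) + (-9 + (-5)**2 + 11*(-5))*309 = (-294 - 12) + (-9 + 25 - 55)*309 = -306 - 39*309 = -306 - 12051 = -12357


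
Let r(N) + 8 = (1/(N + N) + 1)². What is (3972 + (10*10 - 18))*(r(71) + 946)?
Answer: 38379787587/10082 ≈ 3.8068e+6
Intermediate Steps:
r(N) = -8 + (1 + 1/(2*N))² (r(N) = -8 + (1/(N + N) + 1)² = -8 + (1/(2*N) + 1)² = -8 + (1 + 1/(2*N))²)
(3972 + (10*10 - 18))*(r(71) + 946) = (3972 + (10*10 - 18))*((-7 + 1/71 + (¼)/71²) + 946) = (3972 + (100 - 18))*((-7 + 1/71 + (¼)*(1/5041)) + 946) = (3972 + 82)*((-7 + 1/71 + 1/20164) + 946) = 4054*(-140863/20164 + 946) = 4054*(18934281/20164) = 38379787587/10082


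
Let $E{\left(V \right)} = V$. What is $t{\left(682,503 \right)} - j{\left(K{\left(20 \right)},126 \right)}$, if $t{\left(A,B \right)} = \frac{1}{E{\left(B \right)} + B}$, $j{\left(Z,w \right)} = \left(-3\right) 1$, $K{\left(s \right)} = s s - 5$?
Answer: $\frac{3019}{1006} \approx 3.001$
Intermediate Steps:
$K{\left(s \right)} = -5 + s^{2}$ ($K{\left(s \right)} = s^{2} - 5 = -5 + s^{2}$)
$j{\left(Z,w \right)} = -3$
$t{\left(A,B \right)} = \frac{1}{2 B}$ ($t{\left(A,B \right)} = \frac{1}{B + B} = \frac{1}{2 B}$)
$t{\left(682,503 \right)} - j{\left(K{\left(20 \right)},126 \right)} = \frac{1}{2 \cdot 503} - -3 = \frac{1}{2} \cdot \frac{1}{503} + 3 = \frac{1}{1006} + 3 = \frac{3019}{1006}$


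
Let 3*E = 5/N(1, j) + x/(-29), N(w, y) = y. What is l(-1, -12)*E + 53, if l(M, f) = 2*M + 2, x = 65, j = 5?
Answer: 53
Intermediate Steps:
l(M, f) = 2 + 2*M
E = -12/29 (E = (5/5 + 65/(-29))/3 = (5*(1/5) + 65*(-1/29))/3 = (1 - 65/29)/3 = (1/3)*(-36/29) = -12/29 ≈ -0.41379)
l(-1, -12)*E + 53 = (2 + 2*(-1))*(-12/29) + 53 = (2 - 2)*(-12/29) + 53 = 0*(-12/29) + 53 = 0 + 53 = 53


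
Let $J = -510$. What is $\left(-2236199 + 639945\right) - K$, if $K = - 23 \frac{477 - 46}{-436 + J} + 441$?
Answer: $- \frac{1510483383}{946} \approx -1.5967 \cdot 10^{6}$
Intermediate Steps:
$K = \frac{427099}{946}$ ($K = - 23 \frac{477 - 46}{-436 - 510} + 441 = - 23 \frac{431}{-946} + 441 = - 23 \cdot 431 \left(- \frac{1}{946}\right) + 441 = \left(-23\right) \left(- \frac{431}{946}\right) + 441 = \frac{9913}{946} + 441 = \frac{427099}{946} \approx 451.48$)
$\left(-2236199 + 639945\right) - K = \left(-2236199 + 639945\right) - \frac{427099}{946} = -1596254 - \frac{427099}{946} = - \frac{1510483383}{946}$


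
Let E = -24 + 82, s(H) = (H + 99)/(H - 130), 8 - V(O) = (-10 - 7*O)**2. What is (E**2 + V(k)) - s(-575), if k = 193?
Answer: -1303509521/705 ≈ -1.8490e+6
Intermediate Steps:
V(O) = 8 - (-10 - 7*O)**2
s(H) = (99 + H)/(-130 + H)
E = 58
(E**2 + V(k)) - s(-575) = (58**2 + (8 - (10 + 7*193)**2)) - (99 - 575)/(-130 - 575) = (3364 + (8 - (10 + 1351)**2)) - (-476)/(-705) = (3364 + (8 - 1*1361**2)) - (-1)*(-476)/705 = (3364 + (8 - 1*1852321)) - 1*476/705 = (3364 + (8 - 1852321)) - 476/705 = (3364 - 1852313) - 476/705 = -1848949 - 476/705 = -1303509521/705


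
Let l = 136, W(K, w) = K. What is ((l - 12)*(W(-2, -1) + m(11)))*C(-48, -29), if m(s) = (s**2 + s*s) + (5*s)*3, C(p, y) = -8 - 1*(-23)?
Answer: 753300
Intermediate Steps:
C(p, y) = 15 (C(p, y) = -8 + 23 = 15)
m(s) = 2*s**2 + 15*s (m(s) = (s**2 + s**2) + 15*s = 2*s**2 + 15*s)
((l - 12)*(W(-2, -1) + m(11)))*C(-48, -29) = ((136 - 12)*(-2 + 11*(15 + 2*11)))*15 = (124*(-2 + 11*(15 + 22)))*15 = (124*(-2 + 11*37))*15 = (124*(-2 + 407))*15 = (124*405)*15 = 50220*15 = 753300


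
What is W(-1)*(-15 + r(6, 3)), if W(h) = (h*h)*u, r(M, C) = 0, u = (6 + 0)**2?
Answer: -540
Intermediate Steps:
u = 36 (u = 6**2 = 36)
W(h) = 36*h**2 (W(h) = (h*h)*36 = h**2*36 = 36*h**2)
W(-1)*(-15 + r(6, 3)) = (36*(-1)**2)*(-15 + 0) = (36*1)*(-15) = 36*(-15) = -540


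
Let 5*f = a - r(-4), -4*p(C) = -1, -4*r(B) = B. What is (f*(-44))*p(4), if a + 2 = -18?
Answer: 231/5 ≈ 46.200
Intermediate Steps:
a = -20 (a = -2 - 18 = -20)
r(B) = -B/4
p(C) = ¼ (p(C) = -¼*(-1) = ¼)
f = -21/5 (f = (-20 - (-1)*(-4)/4)/5 = (-20 - 1*1)/5 = (-20 - 1)/5 = (⅕)*(-21) = -21/5 ≈ -4.2000)
(f*(-44))*p(4) = -21/5*(-44)*(¼) = (924/5)*(¼) = 231/5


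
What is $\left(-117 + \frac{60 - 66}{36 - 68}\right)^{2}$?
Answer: $\frac{3493161}{256} \approx 13645.0$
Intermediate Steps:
$\left(-117 + \frac{60 - 66}{36 - 68}\right)^{2} = \left(-117 - \frac{6}{-32}\right)^{2} = \left(-117 - - \frac{3}{16}\right)^{2} = \left(-117 + \frac{3}{16}\right)^{2} = \left(- \frac{1869}{16}\right)^{2} = \frac{3493161}{256}$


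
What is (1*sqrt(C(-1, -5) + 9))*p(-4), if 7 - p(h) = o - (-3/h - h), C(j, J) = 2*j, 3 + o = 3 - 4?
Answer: 63*sqrt(7)/4 ≈ 41.671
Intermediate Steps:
o = -4 (o = -3 + (3 - 4) = -3 - 1 = -4)
p(h) = 11 - h - 3/h (p(h) = 7 - (-4 - (-3/h - h)) = 7 - (-4 - (-h - 3/h)) = 7 - (-4 + (h + 3/h)) = 7 - (-4 + h + 3/h) = 7 + (4 - h - 3/h) = 11 - h - 3/h)
(1*sqrt(C(-1, -5) + 9))*p(-4) = (1*sqrt(2*(-1) + 9))*(11 - 1*(-4) - 3/(-4)) = (1*sqrt(-2 + 9))*(11 + 4 - 3*(-1/4)) = (1*sqrt(7))*(11 + 4 + 3/4) = sqrt(7)*(63/4) = 63*sqrt(7)/4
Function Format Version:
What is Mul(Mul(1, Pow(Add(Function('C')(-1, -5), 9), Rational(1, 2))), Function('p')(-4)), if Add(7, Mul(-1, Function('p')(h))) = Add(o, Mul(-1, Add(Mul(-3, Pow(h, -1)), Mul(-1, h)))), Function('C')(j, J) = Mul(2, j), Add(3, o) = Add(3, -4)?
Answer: Mul(Rational(63, 4), Pow(7, Rational(1, 2))) ≈ 41.671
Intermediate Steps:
o = -4 (o = Add(-3, Add(3, -4)) = Add(-3, -1) = -4)
Function('p')(h) = Add(11, Mul(-1, h), Mul(-3, Pow(h, -1))) (Function('p')(h) = Add(7, Mul(-1, Add(-4, Mul(-1, Add(Mul(-3, Pow(h, -1)), Mul(-1, h)))))) = Add(7, Mul(-1, Add(-4, Mul(-1, Add(Mul(-1, h), Mul(-3, Pow(h, -1))))))) = Add(7, Mul(-1, Add(-4, Add(h, Mul(3, Pow(h, -1)))))) = Add(7, Mul(-1, Add(-4, h, Mul(3, Pow(h, -1))))) = Add(7, Add(4, Mul(-1, h), Mul(-3, Pow(h, -1)))) = Add(11, Mul(-1, h), Mul(-3, Pow(h, -1))))
Mul(Mul(1, Pow(Add(Function('C')(-1, -5), 9), Rational(1, 2))), Function('p')(-4)) = Mul(Mul(1, Pow(Add(Mul(2, -1), 9), Rational(1, 2))), Add(11, Mul(-1, -4), Mul(-3, Pow(-4, -1)))) = Mul(Mul(1, Pow(Add(-2, 9), Rational(1, 2))), Add(11, 4, Mul(-3, Rational(-1, 4)))) = Mul(Mul(1, Pow(7, Rational(1, 2))), Add(11, 4, Rational(3, 4))) = Mul(Pow(7, Rational(1, 2)), Rational(63, 4)) = Mul(Rational(63, 4), Pow(7, Rational(1, 2)))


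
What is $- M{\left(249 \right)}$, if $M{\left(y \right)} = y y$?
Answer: $-62001$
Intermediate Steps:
$M{\left(y \right)} = y^{2}$
$- M{\left(249 \right)} = - 249^{2} = \left(-1\right) 62001 = -62001$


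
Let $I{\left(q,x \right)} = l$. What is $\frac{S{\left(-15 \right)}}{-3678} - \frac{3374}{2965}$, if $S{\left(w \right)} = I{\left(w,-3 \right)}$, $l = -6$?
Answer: $- \frac{2065297}{1817545} \approx -1.1363$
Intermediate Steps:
$I{\left(q,x \right)} = -6$
$S{\left(w \right)} = -6$
$\frac{S{\left(-15 \right)}}{-3678} - \frac{3374}{2965} = - \frac{6}{-3678} - \frac{3374}{2965} = \left(-6\right) \left(- \frac{1}{3678}\right) - \frac{3374}{2965} = \frac{1}{613} - \frac{3374}{2965} = - \frac{2065297}{1817545}$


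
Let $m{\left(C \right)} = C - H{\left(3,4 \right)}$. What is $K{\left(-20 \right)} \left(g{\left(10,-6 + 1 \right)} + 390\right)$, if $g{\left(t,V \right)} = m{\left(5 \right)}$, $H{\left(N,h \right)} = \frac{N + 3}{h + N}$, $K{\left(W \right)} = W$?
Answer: $- \frac{55180}{7} \approx -7882.9$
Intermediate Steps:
$H{\left(N,h \right)} = \frac{3 + N}{N + h}$
$m{\left(C \right)} = - \frac{6}{7} + C$ ($m{\left(C \right)} = C - \frac{3 + 3}{3 + 4} = C - \frac{1}{7} \cdot 6 = C - \frac{6}{7} = - \frac{6}{7} + C$)
$g{\left(t,V \right)} = \frac{29}{7}$ ($g{\left(t,V \right)} = - \frac{6}{7} + 5 = \frac{29}{7}$)
$K{\left(-20 \right)} \left(g{\left(10,-6 + 1 \right)} + 390\right) = - 20 \left(\frac{29}{7} + 390\right) = \left(-20\right) \frac{2759}{7} = - \frac{55180}{7}$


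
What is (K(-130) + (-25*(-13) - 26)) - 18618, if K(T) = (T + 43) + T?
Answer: -18536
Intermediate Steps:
K(T) = 43 + 2*T (K(T) = (43 + T) + T = 43 + 2*T)
(K(-130) + (-25*(-13) - 26)) - 18618 = ((43 + 2*(-130)) + (-25*(-13) - 26)) - 18618 = ((43 - 260) + (325 - 26)) - 18618 = (-217 + 299) - 18618 = 82 - 18618 = -18536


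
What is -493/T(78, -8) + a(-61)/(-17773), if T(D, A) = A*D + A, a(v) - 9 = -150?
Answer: 8851201/11232536 ≈ 0.78800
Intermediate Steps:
a(v) = -141 (a(v) = 9 - 150 = -141)
T(D, A) = A + A*D
-493/T(78, -8) + a(-61)/(-17773) = -493*(-1/(8*(1 + 78))) - 141/(-17773) = -493/((-8*79)) - 141*(-1/17773) = -493/(-632) + 141/17773 = -493*(-1/632) + 141/17773 = 493/632 + 141/17773 = 8851201/11232536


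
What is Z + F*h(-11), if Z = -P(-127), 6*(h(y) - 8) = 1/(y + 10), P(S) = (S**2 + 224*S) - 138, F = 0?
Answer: 12457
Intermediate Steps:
P(S) = -138 + S**2 + 224*S
h(y) = 8 + 1/(6*(10 + y)) (h(y) = 8 + 1/(6*(y + 10)) = 8 + 1/(6*(10 + y)))
Z = 12457 (Z = -(-138 + (-127)**2 + 224*(-127)) = -(-138 + 16129 - 28448) = -1*(-12457) = 12457)
Z + F*h(-11) = 12457 + 0*((481 + 48*(-11))/(6*(10 - 11))) = 12457 + 0*((1/6)*(481 - 528)/(-1)) = 12457 + 0*((1/6)*(-1)*(-47)) = 12457 + 0*(47/6) = 12457 + 0 = 12457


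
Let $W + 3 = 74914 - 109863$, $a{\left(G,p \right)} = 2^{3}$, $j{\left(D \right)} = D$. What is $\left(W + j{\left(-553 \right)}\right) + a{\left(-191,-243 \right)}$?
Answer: $-35497$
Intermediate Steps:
$a{\left(G,p \right)} = 8$
$W = -34952$ ($W = -3 + \left(74914 - 109863\right) = -3 - 34949 = -34952$)
$\left(W + j{\left(-553 \right)}\right) + a{\left(-191,-243 \right)} = \left(-34952 - 553\right) + 8 = -35505 + 8 = -35497$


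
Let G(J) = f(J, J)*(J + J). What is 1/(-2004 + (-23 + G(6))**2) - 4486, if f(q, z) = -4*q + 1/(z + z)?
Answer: -422114655/94096 ≈ -4486.0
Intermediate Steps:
f(q, z) = 1/(2*z) - 4*q (f(q, z) = -4*q + 1/(2*z) = 1/(2*z) - 4*q)
G(J) = 2*J*(1/(2*J) - 4*J) (G(J) = (1/(2*J) - 4*J)*(J + J) = (1/(2*J) - 4*J)*(2*J) = 2*J*(1/(2*J) - 4*J))
1/(-2004 + (-23 + G(6))**2) - 4486 = 1/(-2004 + (-23 + (1 - 8*6**2))**2) - 4486 = 1/(-2004 + (-23 + (1 - 8*36))**2) - 4486 = 1/(-2004 + (-23 + (1 - 288))**2) - 4486 = 1/(-2004 + (-23 - 287)**2) - 4486 = 1/(-2004 + (-310)**2) - 4486 = 1/(-2004 + 96100) - 4486 = 1/94096 - 4486 = -422114655/94096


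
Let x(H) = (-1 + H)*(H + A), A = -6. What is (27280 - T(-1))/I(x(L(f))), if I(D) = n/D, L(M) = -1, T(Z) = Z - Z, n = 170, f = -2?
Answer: 38192/17 ≈ 2246.6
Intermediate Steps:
T(Z) = 0
x(H) = (-1 + H)*(-6 + H) (x(H) = (-1 + H)*(H - 6) = (-1 + H)*(-6 + H))
I(D) = 170/D
(27280 - T(-1))/I(x(L(f))) = (27280 - 1*0)/((170/(6 + (-1)**2 - 7*(-1)))) = (27280 + 0)/((170/(6 + 1 + 7))) = 27280/((170/14)) = 27280/((170*(1/14))) = 27280/(85/7) = 27280*(7/85) = 38192/17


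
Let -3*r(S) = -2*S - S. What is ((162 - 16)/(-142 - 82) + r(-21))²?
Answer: 5880625/12544 ≈ 468.80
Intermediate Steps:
r(S) = S (r(S) = -(-2*S - S)/3 = -(-1)*S = S)
((162 - 16)/(-142 - 82) + r(-21))² = ((162 - 16)/(-142 - 82) - 21)² = (146/(-224) - 21)² = (146*(-1/224) - 21)² = (-73/112 - 21)² = (-2425/112)² = 5880625/12544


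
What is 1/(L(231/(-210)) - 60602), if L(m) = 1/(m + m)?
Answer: -11/666627 ≈ -1.6501e-5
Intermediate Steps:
L(m) = 1/(2*m)
1/(L(231/(-210)) - 60602) = 1/(1/(2*((231/(-210)))) - 60602) = 1/(1/(2*((231*(-1/210)))) - 60602) = 1/(1/(2*(-11/10)) - 60602) = 1/((½)*(-10/11) - 60602) = 1/(-5/11 - 60602) = 1/(-666627/11) = -11/666627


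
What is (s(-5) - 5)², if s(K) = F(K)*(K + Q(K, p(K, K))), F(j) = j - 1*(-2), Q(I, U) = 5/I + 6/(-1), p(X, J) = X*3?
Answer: 961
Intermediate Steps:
p(X, J) = 3*X
Q(I, U) = -6 + 5/I (Q(I, U) = 5/I + 6*(-1) = 5/I - 6 = -6 + 5/I)
F(j) = 2 + j (F(j) = j + 2 = 2 + j)
s(K) = (2 + K)*(-6 + K + 5/K) (s(K) = (2 + K)*(K + (-6 + 5/K)) = (2 + K)*(-6 + K + 5/K))
(s(-5) - 5)² = ((2 - 5)*(5 - 5*(-6 - 5))/(-5) - 5)² = (-⅕*(-3)*(5 - 5*(-11)) - 5)² = (-⅕*(-3)*(5 + 55) - 5)² = (-⅕*(-3)*60 - 5)² = (36 - 5)² = 31² = 961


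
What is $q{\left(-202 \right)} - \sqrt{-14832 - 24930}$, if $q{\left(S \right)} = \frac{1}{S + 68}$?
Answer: $- \frac{1}{134} - 141 i \sqrt{2} \approx -0.0074627 - 199.4 i$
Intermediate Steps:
$q{\left(S \right)} = \frac{1}{68 + S}$
$q{\left(-202 \right)} - \sqrt{-14832 - 24930} = \frac{1}{68 - 202} - \sqrt{-14832 - 24930} = \frac{1}{-134} - \sqrt{-39762} = - \frac{1}{134} - 141 i \sqrt{2}$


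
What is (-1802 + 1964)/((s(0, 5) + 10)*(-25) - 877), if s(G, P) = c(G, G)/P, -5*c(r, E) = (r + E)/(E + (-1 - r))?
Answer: -162/1127 ≈ -0.14374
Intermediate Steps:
c(r, E) = -(E + r)/(5*(-1 + E - r)) (c(r, E) = -(r + E)/(5*(E + (-1 - r))) = -(E + r)/(5*(-1 + E - r)))
s(G, P) = 2*G/(5*P) (s(G, P) = ((G + G)/(5*(1 + G - G)))/P = ((⅕)*(2*G)/1)/P = ((⅕)*1*(2*G))/P = (2*G/5)/P = 2*G/(5*P))
(-1802 + 1964)/((s(0, 5) + 10)*(-25) - 877) = (-1802 + 1964)/(((⅖)*0/5 + 10)*(-25) - 877) = 162/(((⅖)*0*(⅕) + 10)*(-25) - 877) = 162/((0 + 10)*(-25) - 877) = 162/(10*(-25) - 877) = 162/(-250 - 877) = 162/(-1127) = 162*(-1/1127) = -162/1127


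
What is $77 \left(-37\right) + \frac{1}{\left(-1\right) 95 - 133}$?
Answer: $- \frac{649573}{228} \approx -2849.0$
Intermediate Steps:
$77 \left(-37\right) + \frac{1}{\left(-1\right) 95 - 133} = -2849 + \frac{1}{-95 - 133} = -2849 + \frac{1}{-228} = -2849 - \frac{1}{228} = - \frac{649573}{228}$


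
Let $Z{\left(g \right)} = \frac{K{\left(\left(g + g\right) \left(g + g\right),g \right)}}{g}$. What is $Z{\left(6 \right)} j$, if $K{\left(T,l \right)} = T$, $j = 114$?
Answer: $2736$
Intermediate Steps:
$Z{\left(g \right)} = 4 g$ ($Z{\left(g \right)} = \frac{\left(g + g\right) \left(g + g\right)}{g} = \frac{2 g 2 g}{g} = \frac{4 g^{2}}{g} = 4 g$)
$Z{\left(6 \right)} j = 4 \cdot 6 \cdot 114 = 24 \cdot 114 = 2736$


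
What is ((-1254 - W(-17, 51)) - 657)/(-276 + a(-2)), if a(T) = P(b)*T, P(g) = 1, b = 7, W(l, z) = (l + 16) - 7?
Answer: 1903/278 ≈ 6.8453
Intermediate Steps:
W(l, z) = 9 + l (W(l, z) = (16 + l) - 7 = 9 + l)
a(T) = T (a(T) = 1*T = T)
((-1254 - W(-17, 51)) - 657)/(-276 + a(-2)) = ((-1254 - (9 - 17)) - 657)/(-276 - 2) = ((-1254 - 1*(-8)) - 657)/(-278) = ((-1254 + 8) - 657)*(-1/278) = (-1246 - 657)*(-1/278) = -1903*(-1/278) = 1903/278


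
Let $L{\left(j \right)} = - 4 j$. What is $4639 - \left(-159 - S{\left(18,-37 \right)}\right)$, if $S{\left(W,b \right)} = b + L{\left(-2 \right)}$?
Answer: $4769$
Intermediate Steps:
$S{\left(W,b \right)} = 8 + b$ ($S{\left(W,b \right)} = b - -8 = b + 8 = 8 + b$)
$4639 - \left(-159 - S{\left(18,-37 \right)}\right) = 4639 - \left(-159 - \left(8 - 37\right)\right) = 4639 - \left(-159 - -29\right) = 4639 - \left(-159 + 29\right) = 4639 - -130 = 4639 + 130 = 4769$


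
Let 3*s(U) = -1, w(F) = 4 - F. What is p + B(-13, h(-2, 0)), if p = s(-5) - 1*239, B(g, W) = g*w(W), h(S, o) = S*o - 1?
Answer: -913/3 ≈ -304.33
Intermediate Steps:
s(U) = -⅓ (s(U) = (⅓)*(-1) = -⅓)
h(S, o) = -1 + S*o
B(g, W) = g*(4 - W)
p = -718/3 (p = -⅓ - 1*239 = -⅓ - 239 = -718/3 ≈ -239.33)
p + B(-13, h(-2, 0)) = -718/3 - 13*(4 - (-1 - 2*0)) = -718/3 - 13*(4 - (-1 + 0)) = -718/3 - 13*(4 - 1*(-1)) = -718/3 - 13*(4 + 1) = -718/3 - 13*5 = -718/3 - 65 = -913/3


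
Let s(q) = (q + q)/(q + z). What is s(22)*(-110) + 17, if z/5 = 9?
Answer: -3701/67 ≈ -55.239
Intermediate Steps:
z = 45 (z = 5*9 = 45)
s(q) = 2*q/(45 + q) (s(q) = (q + q)/(q + 45) = (2*q)/(45 + q) = 2*q/(45 + q))
s(22)*(-110) + 17 = (2*22/(45 + 22))*(-110) + 17 = (2*22/67)*(-110) + 17 = (2*22*(1/67))*(-110) + 17 = (44/67)*(-110) + 17 = -4840/67 + 17 = -3701/67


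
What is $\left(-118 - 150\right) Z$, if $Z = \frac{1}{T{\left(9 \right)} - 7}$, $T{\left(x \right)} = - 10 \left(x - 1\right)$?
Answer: $\frac{268}{87} \approx 3.0805$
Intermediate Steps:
$T{\left(x \right)} = 10 - 10 x$ ($T{\left(x \right)} = - 10 \left(-1 + x\right) = 10 - 10 x$)
$Z = - \frac{1}{87}$ ($Z = \frac{1}{\left(10 - 90\right) - 7} = \frac{1}{-80 - 7} = \frac{1}{-87} = - \frac{1}{87} \approx -0.011494$)
$\left(-118 - 150\right) Z = \left(-118 - 150\right) \left(- \frac{1}{87}\right) = \left(-268\right) \left(- \frac{1}{87}\right) = \frac{268}{87}$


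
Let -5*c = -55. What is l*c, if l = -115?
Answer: -1265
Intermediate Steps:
c = 11 (c = -1/5*(-55) = 11)
l*c = -115*11 = -1265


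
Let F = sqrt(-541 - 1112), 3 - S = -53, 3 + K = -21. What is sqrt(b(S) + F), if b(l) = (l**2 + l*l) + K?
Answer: sqrt(6248 + I*sqrt(1653)) ≈ 79.045 + 0.2572*I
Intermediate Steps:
K = -24 (K = -3 - 21 = -24)
S = 56 (S = 3 - 1*(-53) = 3 + 53 = 56)
F = I*sqrt(1653) (F = sqrt(-1653) = I*sqrt(1653) ≈ 40.657*I)
b(l) = -24 + 2*l**2 (b(l) = (l**2 + l*l) - 24 = (l**2 + l**2) - 24 = 2*l**2 - 24 = -24 + 2*l**2)
sqrt(b(S) + F) = sqrt((-24 + 2*56**2) + I*sqrt(1653)) = sqrt((-24 + 2*3136) + I*sqrt(1653)) = sqrt((-24 + 6272) + I*sqrt(1653)) = sqrt(6248 + I*sqrt(1653))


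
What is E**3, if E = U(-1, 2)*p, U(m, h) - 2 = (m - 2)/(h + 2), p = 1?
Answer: 125/64 ≈ 1.9531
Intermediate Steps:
U(m, h) = 2 + (-2 + m)/(2 + h) (U(m, h) = 2 + (m - 2)/(h + 2) = 2 + (-2 + m)/(2 + h))
E = 5/4 (E = ((2 - 1 + 2*2)/(2 + 2))*1 = ((2 - 1 + 4)/4)*1 = ((1/4)*5)*1 = (5/4)*1 = 5/4 ≈ 1.2500)
E**3 = (5/4)**3 = 125/64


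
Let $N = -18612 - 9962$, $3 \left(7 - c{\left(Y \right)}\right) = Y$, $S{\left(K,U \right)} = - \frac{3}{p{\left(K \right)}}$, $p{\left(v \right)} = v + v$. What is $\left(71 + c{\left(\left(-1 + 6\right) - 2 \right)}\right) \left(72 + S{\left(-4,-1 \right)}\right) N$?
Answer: $- \frac{636957321}{4} \approx -1.5924 \cdot 10^{8}$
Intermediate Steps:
$p{\left(v \right)} = 2 v$
$S{\left(K,U \right)} = - \frac{3}{2 K}$
$c{\left(Y \right)} = 7 - \frac{Y}{3}$
$N = -28574$
$\left(71 + c{\left(\left(-1 + 6\right) - 2 \right)}\right) \left(72 + S{\left(-4,-1 \right)}\right) N = \left(71 + \left(7 - \frac{\left(-1 + 6\right) - 2}{3}\right)\right) \left(72 - \frac{3}{2 \left(-4\right)}\right) \left(-28574\right) = \left(71 + \left(7 - \frac{5 - 2}{3}\right)\right) \left(72 - - \frac{3}{8}\right) \left(-28574\right) = \left(71 + \left(7 - 1\right)\right) \left(72 + \frac{3}{8}\right) \left(-28574\right) = \left(71 + \left(7 - 1\right)\right) \frac{579}{8} \left(-28574\right) = \left(71 + 6\right) \frac{579}{8} \left(-28574\right) = 77 \cdot \frac{579}{8} \left(-28574\right) = \frac{44583}{8} \left(-28574\right) = - \frac{636957321}{4}$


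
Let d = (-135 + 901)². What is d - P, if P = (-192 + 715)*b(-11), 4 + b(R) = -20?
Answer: 599308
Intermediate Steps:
b(R) = -24 (b(R) = -4 - 20 = -24)
P = -12552 (P = (-192 + 715)*(-24) = 523*(-24) = -12552)
d = 586756 (d = 766² = 586756)
d - P = 586756 - 1*(-12552) = 586756 + 12552 = 599308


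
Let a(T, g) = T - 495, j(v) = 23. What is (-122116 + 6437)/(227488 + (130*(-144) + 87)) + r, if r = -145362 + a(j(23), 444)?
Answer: -30458275749/208855 ≈ -1.4583e+5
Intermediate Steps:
a(T, g) = -495 + T
r = -145834 (r = -145362 + (-495 + 23) = -145362 - 472 = -145834)
(-122116 + 6437)/(227488 + (130*(-144) + 87)) + r = (-122116 + 6437)/(227488 + (130*(-144) + 87)) - 145834 = -115679/(227488 + (-18720 + 87)) - 145834 = -115679/(227488 - 18633) - 145834 = -115679/208855 - 145834 = -30458275749/208855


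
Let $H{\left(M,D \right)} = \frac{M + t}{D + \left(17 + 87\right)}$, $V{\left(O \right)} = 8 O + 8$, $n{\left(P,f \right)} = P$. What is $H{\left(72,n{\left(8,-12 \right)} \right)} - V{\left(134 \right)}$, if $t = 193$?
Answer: $- \frac{120695}{112} \approx -1077.6$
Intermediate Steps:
$V{\left(O \right)} = 8 + 8 O$
$H{\left(M,D \right)} = \frac{193 + M}{104 + D}$ ($H{\left(M,D \right)} = \frac{M + 193}{D + \left(17 + 87\right)} = \frac{193 + M}{D + 104} = \frac{193 + M}{104 + D}$)
$H{\left(72,n{\left(8,-12 \right)} \right)} - V{\left(134 \right)} = \frac{193 + 72}{104 + 8} - \left(8 + 8 \cdot 134\right) = \frac{1}{112} \cdot 265 - \left(8 + 1072\right) = \frac{1}{112} \cdot 265 - 1080 = \frac{265}{112} - 1080 = - \frac{120695}{112}$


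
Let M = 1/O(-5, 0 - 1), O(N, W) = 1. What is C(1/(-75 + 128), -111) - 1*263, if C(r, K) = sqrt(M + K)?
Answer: -263 + I*sqrt(110) ≈ -263.0 + 10.488*I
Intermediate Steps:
M = 1 (M = 1/1 = 1)
C(r, K) = sqrt(1 + K)
C(1/(-75 + 128), -111) - 1*263 = sqrt(1 - 111) - 1*263 = sqrt(-110) - 263 = I*sqrt(110) - 263 = -263 + I*sqrt(110)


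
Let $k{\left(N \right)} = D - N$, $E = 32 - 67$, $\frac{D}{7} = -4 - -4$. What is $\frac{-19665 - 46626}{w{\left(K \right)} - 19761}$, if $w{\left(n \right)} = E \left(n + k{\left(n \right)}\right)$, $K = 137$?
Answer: $\frac{22097}{6587} \approx 3.3546$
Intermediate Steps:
$D = 0$ ($D = 7 \left(-4 - -4\right) = 7 \left(-4 + 4\right) = 7 \cdot 0 = 0$)
$E = -35$
$k{\left(N \right)} = - N$ ($k{\left(N \right)} = 0 - N = - N$)
$w{\left(n \right)} = 0$ ($w{\left(n \right)} = - 35 \left(n - n\right) = \left(-35\right) 0 = 0$)
$\frac{-19665 - 46626}{w{\left(K \right)} - 19761} = \frac{-19665 - 46626}{0 - 19761} = - \frac{66291}{-19761} = \left(-66291\right) \left(- \frac{1}{19761}\right) = \frac{22097}{6587}$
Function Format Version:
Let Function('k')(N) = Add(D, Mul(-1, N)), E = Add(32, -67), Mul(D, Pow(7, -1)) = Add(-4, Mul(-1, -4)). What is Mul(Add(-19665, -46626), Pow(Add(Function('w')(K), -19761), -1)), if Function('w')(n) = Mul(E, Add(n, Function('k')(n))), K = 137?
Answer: Rational(22097, 6587) ≈ 3.3546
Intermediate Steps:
D = 0 (D = Mul(7, Add(-4, Mul(-1, -4))) = Mul(7, Add(-4, 4)) = Mul(7, 0) = 0)
E = -35
Function('k')(N) = Mul(-1, N) (Function('k')(N) = Add(0, Mul(-1, N)) = Mul(-1, N))
Function('w')(n) = 0 (Function('w')(n) = Mul(-35, Add(n, Mul(-1, n))) = Mul(-35, 0) = 0)
Mul(Add(-19665, -46626), Pow(Add(Function('w')(K), -19761), -1)) = Mul(Add(-19665, -46626), Pow(Add(0, -19761), -1)) = Mul(-66291, Pow(-19761, -1)) = Mul(-66291, Rational(-1, 19761)) = Rational(22097, 6587)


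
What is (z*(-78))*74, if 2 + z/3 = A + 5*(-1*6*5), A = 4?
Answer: 2562768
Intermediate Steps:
z = -444 (z = -6 + 3*(4 + 5*(-1*6*5)) = -6 + 3*(4 + 5*(-6*5)) = -6 + 3*(4 + 5*(-30)) = -6 + 3*(4 - 150) = -6 + 3*(-146) = -6 - 438 = -444)
(z*(-78))*74 = -444*(-78)*74 = 34632*74 = 2562768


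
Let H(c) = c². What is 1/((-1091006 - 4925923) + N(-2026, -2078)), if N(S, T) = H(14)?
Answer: -1/6016733 ≈ -1.6620e-7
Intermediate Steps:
N(S, T) = 196 (N(S, T) = 14² = 196)
1/((-1091006 - 4925923) + N(-2026, -2078)) = 1/((-1091006 - 4925923) + 196) = 1/(-6016929 + 196) = 1/(-6016733) = -1/6016733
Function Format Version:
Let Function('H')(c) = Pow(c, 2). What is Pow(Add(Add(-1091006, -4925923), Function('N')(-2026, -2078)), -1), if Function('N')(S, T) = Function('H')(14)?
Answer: Rational(-1, 6016733) ≈ -1.6620e-7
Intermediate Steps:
Function('N')(S, T) = 196 (Function('N')(S, T) = Pow(14, 2) = 196)
Pow(Add(Add(-1091006, -4925923), Function('N')(-2026, -2078)), -1) = Pow(Add(Add(-1091006, -4925923), 196), -1) = Pow(Add(-6016929, 196), -1) = Pow(-6016733, -1) = Rational(-1, 6016733)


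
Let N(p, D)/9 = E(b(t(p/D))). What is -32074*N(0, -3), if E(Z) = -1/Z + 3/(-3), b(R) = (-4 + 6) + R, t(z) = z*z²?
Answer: 432999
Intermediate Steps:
t(z) = z³
b(R) = 2 + R
E(Z) = -1 - 1/Z (E(Z) = -1/Z + 3*(-⅓) = -1/Z - 1 = -1 - 1/Z)
N(p, D) = 9*(-3 - p³/D³)/(2 + p³/D³) (N(p, D) = 9*((-1 - (2 + (p/D)³))/(2 + (p/D)³)) = 9*((-1 - (2 + p³/D³))/(2 + p³/D³)) = 9*((-1 + (-2 - p³/D³))/(2 + p³/D³)) = 9*((-3 - p³/D³)/(2 + p³/D³)) = 9*(-3 - p³/D³)/(2 + p³/D³))
-32074*N(0, -3) = -288666*(-1*0³ - 3*(-3)³)/(0³ + 2*(-3)³) = -288666*(-1*0 - 3*(-27))/(0 + 2*(-27)) = -288666*(0 + 81)/(0 - 54) = -288666*81/(-54) = -288666*(-1)*81/54 = -32074*(-27/2) = 432999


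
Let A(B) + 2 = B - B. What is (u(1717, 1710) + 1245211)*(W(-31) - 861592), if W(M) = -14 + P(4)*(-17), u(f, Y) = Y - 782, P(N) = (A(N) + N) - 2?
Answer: -1073680839234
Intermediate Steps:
A(B) = -2 (A(B) = -2 + (B - B) = -2 + 0 = -2)
P(N) = -4 + N (P(N) = (-2 + N) - 2 = -4 + N)
u(f, Y) = -782 + Y
W(M) = -14 (W(M) = -14 + (-4 + 4)*(-17) = -14 + 0*(-17) = -14 + 0 = -14)
(u(1717, 1710) + 1245211)*(W(-31) - 861592) = ((-782 + 1710) + 1245211)*(-14 - 861592) = (928 + 1245211)*(-861606) = 1246139*(-861606) = -1073680839234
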